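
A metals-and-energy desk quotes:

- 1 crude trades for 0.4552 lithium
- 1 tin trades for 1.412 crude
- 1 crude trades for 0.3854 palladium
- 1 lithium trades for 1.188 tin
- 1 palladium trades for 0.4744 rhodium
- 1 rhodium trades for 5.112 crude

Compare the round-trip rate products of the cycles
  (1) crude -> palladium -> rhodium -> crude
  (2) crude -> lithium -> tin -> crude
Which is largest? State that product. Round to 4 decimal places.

(1) 0.3854 × 0.4744 × 5.112 = 0.93465
(2) 0.4552 × 1.188 × 1.412 = 0.76358
Highest is cycle (1) at 0.9346 (≤1, no arbitrage).

0.9346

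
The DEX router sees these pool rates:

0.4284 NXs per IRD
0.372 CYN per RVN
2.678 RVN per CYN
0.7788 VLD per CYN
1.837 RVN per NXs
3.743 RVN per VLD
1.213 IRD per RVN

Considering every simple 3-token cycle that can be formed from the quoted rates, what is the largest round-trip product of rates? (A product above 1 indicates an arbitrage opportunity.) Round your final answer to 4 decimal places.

1.0844

VLD→RVN→CYN→VLD: 3.743 × 0.372 × 0.7788 = 1.08440
RVN→IRD→NXs→RVN: 1.213 × 0.4284 × 1.837 = 0.95460
Maximum is VLD→RVN→CYN→VLD at 1.0844; arbitrage exists.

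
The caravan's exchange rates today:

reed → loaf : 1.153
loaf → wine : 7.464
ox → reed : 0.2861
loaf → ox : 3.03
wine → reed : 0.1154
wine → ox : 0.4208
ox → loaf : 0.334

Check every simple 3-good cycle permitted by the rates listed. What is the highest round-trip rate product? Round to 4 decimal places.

ox→loaf→wine→ox: 0.334 × 7.464 × 0.4208 = 1.04904
ox→reed→loaf→ox: 0.2861 × 1.153 × 3.03 = 0.99952
reed→loaf→wine→reed: 1.153 × 7.464 × 0.1154 = 0.99313
Maximum is ox→loaf→wine→ox at 1.0490; arbitrage exists.

1.0490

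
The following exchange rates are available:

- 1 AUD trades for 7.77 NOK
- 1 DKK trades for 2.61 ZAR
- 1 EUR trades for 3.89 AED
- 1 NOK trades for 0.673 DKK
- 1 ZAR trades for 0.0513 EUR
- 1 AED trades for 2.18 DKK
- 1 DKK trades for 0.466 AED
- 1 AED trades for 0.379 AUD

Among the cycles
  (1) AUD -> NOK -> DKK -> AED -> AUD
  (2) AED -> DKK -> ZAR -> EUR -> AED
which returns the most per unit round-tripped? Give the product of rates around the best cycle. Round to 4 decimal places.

(1) 7.77 × 0.673 × 0.466 × 0.379 = 0.92355
(2) 2.18 × 2.61 × 0.0513 × 3.89 = 1.13544
Highest is cycle (2) at 1.1354 (>1, arbitrage).

1.1354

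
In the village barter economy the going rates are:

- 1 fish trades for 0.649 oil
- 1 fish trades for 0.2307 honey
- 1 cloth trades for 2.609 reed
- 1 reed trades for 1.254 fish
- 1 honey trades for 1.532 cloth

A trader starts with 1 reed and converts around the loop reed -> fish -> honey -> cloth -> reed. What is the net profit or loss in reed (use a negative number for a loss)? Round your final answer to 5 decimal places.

0.15632

1 reed × 1.254 = 1.254 fish
1.254 fish × 0.2307 = 0.2892978 honey
0.2892978 honey × 1.532 = 0.4432042296 cloth
0.4432042296 cloth × 2.609 = 1.1563198350264 reed
Net change: 1.1563198350264 − 1 = 0.1563198350264 reed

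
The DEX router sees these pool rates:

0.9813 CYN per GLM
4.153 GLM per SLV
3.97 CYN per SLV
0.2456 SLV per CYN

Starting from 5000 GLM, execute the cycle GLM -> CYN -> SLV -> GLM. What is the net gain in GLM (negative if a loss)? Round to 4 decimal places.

5000 GLM × 0.9813 = 4906.5 CYN
4906.5 CYN × 0.2456 = 1205.0364 SLV
1205.0364 SLV × 4.153 = 5004.5161692 GLM
Net change: 5004.5161692 − 5000 = 4.5161692 GLM

4.5162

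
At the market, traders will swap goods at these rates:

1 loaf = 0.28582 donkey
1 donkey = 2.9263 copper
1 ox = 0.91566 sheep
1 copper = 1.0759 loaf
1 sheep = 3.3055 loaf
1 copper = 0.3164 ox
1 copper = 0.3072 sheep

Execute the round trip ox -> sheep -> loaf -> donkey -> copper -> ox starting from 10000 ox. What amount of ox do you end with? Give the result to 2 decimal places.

10000 ox × 0.91566 = 9156.6 sheep
9156.6 sheep × 3.3055 = 30267.1413 loaf
30267.1413 loaf × 0.28582 = 8650.954326366 donkey
8650.954326366 donkey × 2.9263 = 25315.2876452448258 copper
25315.2876452448258 copper × 0.3164 = 8009.75701095546288312 ox

8009.76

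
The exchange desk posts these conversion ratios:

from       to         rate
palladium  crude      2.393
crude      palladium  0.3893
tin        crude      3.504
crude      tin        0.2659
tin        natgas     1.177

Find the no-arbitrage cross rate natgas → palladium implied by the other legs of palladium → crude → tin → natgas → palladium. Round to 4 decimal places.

Known legs of the cycle: 2.393 × 0.2659 × 1.177 = 0.7489235699
For no arbitrage the full-cycle product must be 1, so the missing rate is 1 / 0.7489235699 ≈ 1.335250.

1.3352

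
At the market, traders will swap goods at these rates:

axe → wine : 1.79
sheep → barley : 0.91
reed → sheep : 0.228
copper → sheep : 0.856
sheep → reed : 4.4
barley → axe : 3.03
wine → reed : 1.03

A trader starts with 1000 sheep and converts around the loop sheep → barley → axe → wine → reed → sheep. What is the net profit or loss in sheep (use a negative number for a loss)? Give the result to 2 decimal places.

159.07

1000 sheep × 0.91 = 910 barley
910 barley × 3.03 = 2757.3 axe
2757.3 axe × 1.79 = 4935.567 wine
4935.567 wine × 1.03 = 5083.63401 reed
5083.63401 reed × 0.228 = 1159.06855428 sheep
Net change: 1159.06855428 − 1000 = 159.06855428 sheep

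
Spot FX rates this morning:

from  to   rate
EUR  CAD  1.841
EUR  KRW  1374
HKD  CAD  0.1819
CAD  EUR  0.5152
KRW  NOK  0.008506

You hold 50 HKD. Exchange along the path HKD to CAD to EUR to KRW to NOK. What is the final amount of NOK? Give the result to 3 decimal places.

50 HKD × 0.1819 = 9.095 CAD
9.095 CAD × 0.5152 = 4.685744 EUR
4.685744 EUR × 1374 = 6438.212256 KRW
6438.212256 KRW × 0.008506 = 54.763433449536 NOK

54.763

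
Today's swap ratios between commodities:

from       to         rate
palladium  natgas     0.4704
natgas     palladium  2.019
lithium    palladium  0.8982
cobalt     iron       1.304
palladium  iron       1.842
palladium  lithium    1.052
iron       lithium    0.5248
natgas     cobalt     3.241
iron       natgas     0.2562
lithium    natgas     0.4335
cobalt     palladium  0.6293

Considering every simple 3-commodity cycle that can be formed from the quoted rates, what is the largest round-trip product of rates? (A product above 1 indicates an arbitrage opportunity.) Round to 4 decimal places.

cobalt→iron→natgas→cobalt: 1.304 × 0.2562 × 3.241 = 1.08277
cobalt→palladium→natgas→cobalt: 0.6293 × 0.4704 × 3.241 = 0.95941
iron→natgas→palladium→iron: 0.2562 × 2.019 × 1.842 = 0.95281
lithium→natgas→palladium→lithium: 0.4335 × 2.019 × 1.052 = 0.92075
iron→lithium→palladium→iron: 0.5248 × 0.8982 × 1.842 = 0.86827
Maximum is cobalt→iron→natgas→cobalt at 1.0828; arbitrage exists.

1.0828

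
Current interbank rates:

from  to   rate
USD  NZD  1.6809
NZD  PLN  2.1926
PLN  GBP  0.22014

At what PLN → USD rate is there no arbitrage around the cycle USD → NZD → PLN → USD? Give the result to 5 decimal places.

0.27133

Known legs of the cycle: 1.6809 × 2.1926 = 3.68554134
For no arbitrage the full-cycle product must be 1, so the missing rate is 1 / 3.68554134 ≈ 0.2713306.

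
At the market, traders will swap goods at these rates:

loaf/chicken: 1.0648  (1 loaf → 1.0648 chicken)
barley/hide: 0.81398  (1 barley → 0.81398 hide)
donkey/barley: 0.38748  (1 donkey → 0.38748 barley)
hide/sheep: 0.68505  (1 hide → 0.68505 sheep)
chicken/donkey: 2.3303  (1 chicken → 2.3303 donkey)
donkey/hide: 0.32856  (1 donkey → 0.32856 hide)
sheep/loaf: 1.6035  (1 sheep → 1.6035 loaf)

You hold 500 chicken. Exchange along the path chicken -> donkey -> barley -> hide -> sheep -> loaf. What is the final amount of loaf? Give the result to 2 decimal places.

500 chicken × 2.3303 = 1165.15 donkey
1165.15 donkey × 0.38748 = 451.472322 barley
451.472322 barley × 0.81398 = 367.48944066156 hide
367.48944066156 hide × 0.68505 = 251.748641325201678 sheep
251.748641325201678 sheep × 1.6035 = 403.678946364960890673 loaf

403.68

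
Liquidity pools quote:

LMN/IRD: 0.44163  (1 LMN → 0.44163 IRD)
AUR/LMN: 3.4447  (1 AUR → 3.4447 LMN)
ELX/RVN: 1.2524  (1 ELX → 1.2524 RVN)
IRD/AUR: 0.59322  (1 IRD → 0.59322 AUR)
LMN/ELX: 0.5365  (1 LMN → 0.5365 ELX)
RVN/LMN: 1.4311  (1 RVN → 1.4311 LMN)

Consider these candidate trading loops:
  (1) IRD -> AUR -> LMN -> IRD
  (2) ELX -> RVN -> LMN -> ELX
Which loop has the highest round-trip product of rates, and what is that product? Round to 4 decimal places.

0.9616

(1) 0.59322 × 3.4447 × 0.44163 = 0.90246
(2) 1.2524 × 1.4311 × 0.5365 = 0.96157
Highest is cycle (2) at 0.9616 (≤1, no arbitrage).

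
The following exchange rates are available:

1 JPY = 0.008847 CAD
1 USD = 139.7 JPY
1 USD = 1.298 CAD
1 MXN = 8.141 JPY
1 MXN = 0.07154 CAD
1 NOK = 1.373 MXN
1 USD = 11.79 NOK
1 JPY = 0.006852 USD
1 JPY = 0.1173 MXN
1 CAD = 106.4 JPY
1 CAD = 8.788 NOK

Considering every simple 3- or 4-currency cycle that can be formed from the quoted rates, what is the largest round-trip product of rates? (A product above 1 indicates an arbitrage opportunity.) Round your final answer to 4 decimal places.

0.9463

CAD→JPY→USD→CAD: 106.4 × 0.006852 × 1.298 = 0.94631
USD→NOK→MXN→JPY→USD: 11.79 × 1.373 × 8.141 × 0.006852 = 0.90298
CAD→JPY→MXN→CAD: 106.4 × 0.1173 × 0.07154 = 0.89287
CAD→NOK→MXN→JPY→CAD: 8.788 × 1.373 × 8.141 × 0.008847 = 0.86903
CAD→NOK→MXN→CAD: 8.788 × 1.373 × 0.07154 = 0.86320
Maximum is CAD→JPY→USD→CAD at 0.9463; no arbitrage — every cycle loses value.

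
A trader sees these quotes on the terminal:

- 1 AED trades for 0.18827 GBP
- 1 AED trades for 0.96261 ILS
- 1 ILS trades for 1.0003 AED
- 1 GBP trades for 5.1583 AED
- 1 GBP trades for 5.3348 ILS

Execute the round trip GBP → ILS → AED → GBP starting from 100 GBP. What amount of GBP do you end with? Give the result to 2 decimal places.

100 GBP × 5.3348 = 533.48 ILS
533.48 ILS × 1.0003 = 533.640044 AED
533.640044 AED × 0.18827 = 100.46841108388 GBP

100.47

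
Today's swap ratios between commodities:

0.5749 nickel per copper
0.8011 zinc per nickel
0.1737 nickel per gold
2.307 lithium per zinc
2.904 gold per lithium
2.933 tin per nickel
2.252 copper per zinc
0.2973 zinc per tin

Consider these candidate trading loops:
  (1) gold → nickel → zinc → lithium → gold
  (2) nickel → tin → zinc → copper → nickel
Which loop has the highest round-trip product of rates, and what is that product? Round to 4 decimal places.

1.1289

(1) 0.1737 × 0.8011 × 2.307 × 2.904 = 0.93225
(2) 2.933 × 0.2973 × 2.252 × 0.5749 = 1.12893
Highest is cycle (2) at 1.1289 (>1, arbitrage).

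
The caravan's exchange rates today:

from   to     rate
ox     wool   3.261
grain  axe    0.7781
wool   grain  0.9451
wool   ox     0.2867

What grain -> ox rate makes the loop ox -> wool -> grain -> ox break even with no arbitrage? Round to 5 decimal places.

0.32447

Known legs of the cycle: 3.261 × 0.9451 = 3.0819711
For no arbitrage the full-cycle product must be 1, so the missing rate is 1 / 3.0819711 ≈ 0.3244677.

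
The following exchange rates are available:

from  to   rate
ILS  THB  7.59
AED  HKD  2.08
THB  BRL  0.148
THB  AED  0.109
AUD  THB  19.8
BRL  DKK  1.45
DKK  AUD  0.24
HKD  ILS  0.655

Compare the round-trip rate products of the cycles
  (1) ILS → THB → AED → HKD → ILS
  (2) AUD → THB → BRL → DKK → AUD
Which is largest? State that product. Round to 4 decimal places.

(1) 7.59 × 0.109 × 2.08 × 0.655 = 1.12713
(2) 19.8 × 0.148 × 1.45 × 0.24 = 1.01978
Highest is cycle (1) at 1.1271 (>1, arbitrage).

1.1271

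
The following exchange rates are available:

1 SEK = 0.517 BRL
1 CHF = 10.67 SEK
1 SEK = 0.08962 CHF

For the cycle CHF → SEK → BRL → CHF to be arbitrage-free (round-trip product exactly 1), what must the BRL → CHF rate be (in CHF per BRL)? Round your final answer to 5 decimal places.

0.18128

Known legs of the cycle: 10.67 × 0.517 = 5.51639
For no arbitrage the full-cycle product must be 1, so the missing rate is 1 / 5.51639 ≈ 0.1812780.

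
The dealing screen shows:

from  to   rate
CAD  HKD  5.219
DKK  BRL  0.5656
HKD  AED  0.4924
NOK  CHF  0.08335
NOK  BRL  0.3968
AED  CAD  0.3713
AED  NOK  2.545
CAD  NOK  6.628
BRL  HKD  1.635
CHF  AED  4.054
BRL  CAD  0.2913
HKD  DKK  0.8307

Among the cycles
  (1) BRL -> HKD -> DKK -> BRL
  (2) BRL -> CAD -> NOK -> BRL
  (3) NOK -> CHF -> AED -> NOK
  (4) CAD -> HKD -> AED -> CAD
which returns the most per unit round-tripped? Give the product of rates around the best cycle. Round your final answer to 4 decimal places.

0.9542

(1) 1.635 × 0.8307 × 0.5656 = 0.76819
(2) 0.2913 × 6.628 × 0.3968 = 0.76612
(3) 0.08335 × 4.054 × 2.545 = 0.85996
(4) 5.219 × 0.4924 × 0.3713 = 0.95418
Highest is cycle (4) at 0.9542 (≤1, no arbitrage).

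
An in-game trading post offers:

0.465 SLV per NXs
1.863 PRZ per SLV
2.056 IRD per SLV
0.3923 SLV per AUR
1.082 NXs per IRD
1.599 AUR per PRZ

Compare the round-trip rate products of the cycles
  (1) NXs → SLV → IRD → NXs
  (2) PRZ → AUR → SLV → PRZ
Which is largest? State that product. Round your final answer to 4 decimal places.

(1) 0.465 × 2.056 × 1.082 = 1.03444
(2) 1.599 × 0.3923 × 1.863 = 1.16864
Highest is cycle (2) at 1.1686 (>1, arbitrage).

1.1686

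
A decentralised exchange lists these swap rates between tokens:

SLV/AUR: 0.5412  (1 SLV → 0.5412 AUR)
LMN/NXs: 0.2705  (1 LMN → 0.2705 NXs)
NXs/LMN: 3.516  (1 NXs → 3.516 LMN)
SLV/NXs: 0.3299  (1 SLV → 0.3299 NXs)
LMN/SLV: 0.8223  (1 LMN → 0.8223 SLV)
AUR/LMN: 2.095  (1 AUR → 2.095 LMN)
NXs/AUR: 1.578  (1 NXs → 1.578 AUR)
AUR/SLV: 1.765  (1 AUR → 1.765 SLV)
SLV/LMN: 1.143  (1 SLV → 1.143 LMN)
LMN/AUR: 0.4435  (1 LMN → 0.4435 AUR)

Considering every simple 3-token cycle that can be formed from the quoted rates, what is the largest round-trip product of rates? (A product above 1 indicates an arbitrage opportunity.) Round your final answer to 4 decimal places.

0.9538

LMN→SLV→NXs→LMN: 0.8223 × 0.3299 × 3.516 = 0.95381
LMN→SLV→AUR→LMN: 0.8223 × 0.5412 × 2.095 = 0.93234
SLV→NXs→AUR→SLV: 0.3299 × 1.578 × 1.765 = 0.91883
LMN→AUR→SLV→LMN: 0.4435 × 1.765 × 1.143 = 0.89471
LMN→NXs→AUR→LMN: 0.2705 × 1.578 × 2.095 = 0.89425
Maximum is LMN→SLV→NXs→LMN at 0.9538; no arbitrage — every cycle loses value.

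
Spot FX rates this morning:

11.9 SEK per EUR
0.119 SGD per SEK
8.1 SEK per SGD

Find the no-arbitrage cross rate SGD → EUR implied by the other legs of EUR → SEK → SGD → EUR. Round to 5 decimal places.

0.70616

Known legs of the cycle: 11.9 × 0.119 = 1.4161
For no arbitrage the full-cycle product must be 1, so the missing rate is 1 / 1.4161 ≈ 0.7061648.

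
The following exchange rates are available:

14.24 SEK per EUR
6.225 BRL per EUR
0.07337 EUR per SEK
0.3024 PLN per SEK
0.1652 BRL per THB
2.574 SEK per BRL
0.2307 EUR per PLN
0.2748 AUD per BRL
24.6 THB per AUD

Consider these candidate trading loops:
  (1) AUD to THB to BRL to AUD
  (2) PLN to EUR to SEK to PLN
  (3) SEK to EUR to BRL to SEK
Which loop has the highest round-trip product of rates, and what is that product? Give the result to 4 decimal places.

(1) 24.6 × 0.1652 × 0.2748 = 1.11677
(2) 0.2307 × 14.24 × 0.3024 = 0.99343
(3) 0.07337 × 6.225 × 2.574 = 1.17562
Highest is cycle (3) at 1.1756 (>1, arbitrage).

1.1756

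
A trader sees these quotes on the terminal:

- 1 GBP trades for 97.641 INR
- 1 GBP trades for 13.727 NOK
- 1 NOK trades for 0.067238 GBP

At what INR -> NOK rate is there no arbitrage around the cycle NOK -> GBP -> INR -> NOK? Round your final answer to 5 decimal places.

0.15232

Known legs of the cycle: 0.067238 × 97.641 = 6.565185558
For no arbitrage the full-cycle product must be 1, so the missing rate is 1 / 6.565185558 ≈ 0.1523186.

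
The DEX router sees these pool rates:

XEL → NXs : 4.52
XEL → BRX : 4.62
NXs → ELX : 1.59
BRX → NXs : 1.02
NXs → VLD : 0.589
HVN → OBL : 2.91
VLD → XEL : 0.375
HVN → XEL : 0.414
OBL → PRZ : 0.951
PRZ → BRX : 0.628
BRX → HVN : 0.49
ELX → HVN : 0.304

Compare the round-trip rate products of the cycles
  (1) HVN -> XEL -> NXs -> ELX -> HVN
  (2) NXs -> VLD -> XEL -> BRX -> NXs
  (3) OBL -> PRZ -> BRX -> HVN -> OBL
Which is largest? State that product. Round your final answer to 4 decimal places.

(1) 0.414 × 4.52 × 1.59 × 0.304 = 0.90450
(2) 0.589 × 0.375 × 4.62 × 1.02 = 1.04085
(3) 0.951 × 0.628 × 0.49 × 2.91 = 0.85159
Highest is cycle (2) at 1.0409 (>1, arbitrage).

1.0409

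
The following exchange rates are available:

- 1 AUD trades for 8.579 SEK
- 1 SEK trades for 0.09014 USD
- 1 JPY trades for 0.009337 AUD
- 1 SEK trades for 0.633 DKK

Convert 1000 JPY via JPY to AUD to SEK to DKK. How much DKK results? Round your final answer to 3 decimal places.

50.705

1000 JPY × 0.009337 = 9.337 AUD
9.337 AUD × 8.579 = 80.102123 SEK
80.102123 SEK × 0.633 = 50.704643859 DKK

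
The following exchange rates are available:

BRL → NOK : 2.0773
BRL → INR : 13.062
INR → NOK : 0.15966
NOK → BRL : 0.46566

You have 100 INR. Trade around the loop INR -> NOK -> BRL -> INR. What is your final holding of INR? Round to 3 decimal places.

97.112

100 INR × 0.15966 = 15.966 NOK
15.966 NOK × 0.46566 = 7.43472756 BRL
7.43472756 BRL × 13.062 = 97.11241138872 INR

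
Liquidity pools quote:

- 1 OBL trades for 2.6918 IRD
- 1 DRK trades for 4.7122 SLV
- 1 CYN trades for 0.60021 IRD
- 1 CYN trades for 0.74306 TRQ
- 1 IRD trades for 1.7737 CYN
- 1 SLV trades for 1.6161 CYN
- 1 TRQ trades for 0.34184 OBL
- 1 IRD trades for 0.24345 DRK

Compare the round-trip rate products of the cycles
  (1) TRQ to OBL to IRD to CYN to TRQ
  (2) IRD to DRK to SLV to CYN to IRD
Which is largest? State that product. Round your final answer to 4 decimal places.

(1) 0.34184 × 2.6918 × 1.7737 × 0.74306 = 1.21275
(2) 0.24345 × 4.7122 × 1.6161 × 0.60021 = 1.11277
Highest is cycle (1) at 1.2127 (>1, arbitrage).

1.2127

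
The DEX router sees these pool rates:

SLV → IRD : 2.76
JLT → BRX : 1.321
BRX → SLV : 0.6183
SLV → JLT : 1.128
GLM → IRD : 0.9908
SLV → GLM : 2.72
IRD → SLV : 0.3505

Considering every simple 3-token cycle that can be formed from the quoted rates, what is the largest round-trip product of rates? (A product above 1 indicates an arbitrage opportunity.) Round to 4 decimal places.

IRD→SLV→GLM→IRD: 0.3505 × 2.72 × 0.9908 = 0.94459
BRX→SLV→JLT→BRX: 0.6183 × 1.128 × 1.321 = 0.92132
Maximum is IRD→SLV→GLM→IRD at 0.9446; no arbitrage — every cycle loses value.

0.9446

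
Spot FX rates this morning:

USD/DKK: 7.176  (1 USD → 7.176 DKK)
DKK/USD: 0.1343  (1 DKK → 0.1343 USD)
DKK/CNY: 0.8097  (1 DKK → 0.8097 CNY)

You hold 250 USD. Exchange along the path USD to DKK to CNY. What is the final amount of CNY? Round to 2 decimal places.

250 USD × 7.176 = 1794 DKK
1794 DKK × 0.8097 = 1452.6018 CNY

1452.60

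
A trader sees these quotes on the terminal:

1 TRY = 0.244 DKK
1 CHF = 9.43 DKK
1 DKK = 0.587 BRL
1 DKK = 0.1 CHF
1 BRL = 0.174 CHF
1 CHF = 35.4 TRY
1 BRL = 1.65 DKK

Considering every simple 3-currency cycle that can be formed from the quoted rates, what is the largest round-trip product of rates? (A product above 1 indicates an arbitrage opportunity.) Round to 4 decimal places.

0.9632

BRL→CHF→DKK→BRL: 0.174 × 9.43 × 0.587 = 0.96316
TRY→DKK→CHF→TRY: 0.244 × 0.1 × 35.4 = 0.86376
Maximum is BRL→CHF→DKK→BRL at 0.9632; no arbitrage — every cycle loses value.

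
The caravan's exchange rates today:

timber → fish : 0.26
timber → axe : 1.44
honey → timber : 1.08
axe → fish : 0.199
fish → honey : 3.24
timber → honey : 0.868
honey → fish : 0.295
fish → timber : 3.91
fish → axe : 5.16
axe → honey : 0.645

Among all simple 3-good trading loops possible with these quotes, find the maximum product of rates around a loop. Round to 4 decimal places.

axe→fish→timber→axe: 0.199 × 3.91 × 1.44 = 1.12045
honey→timber→axe→honey: 1.08 × 1.44 × 0.645 = 1.00310
honey→fish→timber→honey: 0.295 × 3.91 × 0.868 = 1.00119
honey→fish→axe→honey: 0.295 × 5.16 × 0.645 = 0.98182
honey→timber→fish→honey: 1.08 × 0.26 × 3.24 = 0.90979
Maximum is axe→fish→timber→axe at 1.1204; arbitrage exists.

1.1204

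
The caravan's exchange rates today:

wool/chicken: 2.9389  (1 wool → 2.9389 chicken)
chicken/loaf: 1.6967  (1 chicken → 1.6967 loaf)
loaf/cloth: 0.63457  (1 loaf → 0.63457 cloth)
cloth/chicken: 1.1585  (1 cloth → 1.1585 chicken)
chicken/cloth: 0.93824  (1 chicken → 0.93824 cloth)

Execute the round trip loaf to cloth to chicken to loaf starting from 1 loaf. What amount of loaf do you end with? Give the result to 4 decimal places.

1 loaf × 0.63457 = 0.63457 cloth
0.63457 cloth × 1.1585 = 0.735149345 chicken
0.735149345 chicken × 1.6967 = 1.2473278936615 loaf

1.2473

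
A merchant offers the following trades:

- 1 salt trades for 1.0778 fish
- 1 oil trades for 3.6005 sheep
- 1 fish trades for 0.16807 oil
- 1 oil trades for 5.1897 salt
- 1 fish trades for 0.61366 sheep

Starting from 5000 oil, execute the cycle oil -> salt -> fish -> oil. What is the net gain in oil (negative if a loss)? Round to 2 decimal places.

5000 oil × 5.1897 = 25948.5 salt
25948.5 salt × 1.0778 = 27967.2933 fish
27967.2933 fish × 0.16807 = 4700.462984931 oil
Net change: 4700.462984931 − 5000 = -299.537015069 oil

-299.54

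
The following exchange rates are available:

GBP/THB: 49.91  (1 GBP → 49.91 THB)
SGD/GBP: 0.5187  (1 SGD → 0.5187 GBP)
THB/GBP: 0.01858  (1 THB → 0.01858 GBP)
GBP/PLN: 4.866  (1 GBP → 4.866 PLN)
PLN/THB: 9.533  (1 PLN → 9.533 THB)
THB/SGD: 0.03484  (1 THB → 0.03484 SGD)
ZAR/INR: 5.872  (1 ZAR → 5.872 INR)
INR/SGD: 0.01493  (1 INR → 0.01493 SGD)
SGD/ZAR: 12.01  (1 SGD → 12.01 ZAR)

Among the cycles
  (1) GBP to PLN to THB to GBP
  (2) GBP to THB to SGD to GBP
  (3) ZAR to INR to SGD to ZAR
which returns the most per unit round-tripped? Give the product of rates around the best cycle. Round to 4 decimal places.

(1) 4.866 × 9.533 × 0.01858 = 0.86188
(2) 49.91 × 0.03484 × 0.5187 = 0.90195
(3) 5.872 × 0.01493 × 12.01 = 1.05290
Highest is cycle (3) at 1.0529 (>1, arbitrage).

1.0529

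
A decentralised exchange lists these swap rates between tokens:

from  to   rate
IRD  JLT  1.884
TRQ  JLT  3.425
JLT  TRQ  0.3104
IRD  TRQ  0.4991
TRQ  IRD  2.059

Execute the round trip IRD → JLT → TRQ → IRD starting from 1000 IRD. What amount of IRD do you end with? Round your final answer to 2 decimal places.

1000 IRD × 1.884 = 1884 JLT
1884 JLT × 0.3104 = 584.7936 TRQ
584.7936 TRQ × 2.059 = 1204.0900224 IRD

1204.09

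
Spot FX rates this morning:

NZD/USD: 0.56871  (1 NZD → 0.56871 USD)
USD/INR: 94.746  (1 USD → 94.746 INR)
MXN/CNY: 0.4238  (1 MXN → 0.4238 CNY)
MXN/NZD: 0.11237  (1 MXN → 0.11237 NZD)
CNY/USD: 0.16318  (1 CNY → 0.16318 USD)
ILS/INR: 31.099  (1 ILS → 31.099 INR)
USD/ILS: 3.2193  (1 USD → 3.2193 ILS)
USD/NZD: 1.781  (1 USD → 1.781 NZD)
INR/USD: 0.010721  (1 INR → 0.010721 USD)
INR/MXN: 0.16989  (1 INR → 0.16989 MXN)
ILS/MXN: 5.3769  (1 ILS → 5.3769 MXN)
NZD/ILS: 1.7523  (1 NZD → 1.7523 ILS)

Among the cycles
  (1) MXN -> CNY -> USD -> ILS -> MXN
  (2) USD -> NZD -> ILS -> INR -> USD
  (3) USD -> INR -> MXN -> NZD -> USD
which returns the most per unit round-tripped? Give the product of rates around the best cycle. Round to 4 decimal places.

(1) 0.4238 × 0.16318 × 3.2193 × 5.3769 = 1.19707
(2) 1.781 × 1.7523 × 31.099 × 0.010721 = 1.04053
(3) 94.746 × 0.16989 × 0.11237 × 0.56871 = 1.02866
Highest is cycle (1) at 1.1971 (>1, arbitrage).

1.1971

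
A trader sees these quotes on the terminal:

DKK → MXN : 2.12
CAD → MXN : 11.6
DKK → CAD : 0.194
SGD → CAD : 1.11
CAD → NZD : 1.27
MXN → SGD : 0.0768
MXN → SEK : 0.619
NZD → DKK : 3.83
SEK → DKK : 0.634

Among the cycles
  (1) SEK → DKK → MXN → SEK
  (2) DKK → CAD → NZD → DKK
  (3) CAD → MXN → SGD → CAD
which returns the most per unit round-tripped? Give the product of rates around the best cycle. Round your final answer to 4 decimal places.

0.9889

(1) 0.634 × 2.12 × 0.619 = 0.83199
(2) 0.194 × 1.27 × 3.83 = 0.94364
(3) 11.6 × 0.0768 × 1.11 = 0.98888
Highest is cycle (3) at 0.9889 (≤1, no arbitrage).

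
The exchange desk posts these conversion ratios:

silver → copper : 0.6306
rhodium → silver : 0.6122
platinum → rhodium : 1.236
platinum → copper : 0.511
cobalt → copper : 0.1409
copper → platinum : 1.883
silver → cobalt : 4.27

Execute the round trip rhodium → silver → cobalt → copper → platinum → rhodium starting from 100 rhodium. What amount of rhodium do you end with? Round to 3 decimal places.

85.724

100 rhodium × 0.6122 = 61.22 silver
61.22 silver × 4.27 = 261.4094 cobalt
261.4094 cobalt × 0.1409 = 36.83258446 copper
36.83258446 copper × 1.883 = 69.35575653818 platinum
69.35575653818 platinum × 1.236 = 85.72371508119048 rhodium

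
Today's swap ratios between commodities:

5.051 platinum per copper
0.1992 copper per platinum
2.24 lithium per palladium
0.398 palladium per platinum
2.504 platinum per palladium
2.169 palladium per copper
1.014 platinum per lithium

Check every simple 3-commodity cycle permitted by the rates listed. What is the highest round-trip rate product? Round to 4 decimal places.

1.0819

copper→palladium→platinum→copper: 2.169 × 2.504 × 0.1992 = 1.08189
lithium→platinum→palladium→lithium: 1.014 × 0.398 × 2.24 = 0.90400
Maximum is copper→palladium→platinum→copper at 1.0819; arbitrage exists.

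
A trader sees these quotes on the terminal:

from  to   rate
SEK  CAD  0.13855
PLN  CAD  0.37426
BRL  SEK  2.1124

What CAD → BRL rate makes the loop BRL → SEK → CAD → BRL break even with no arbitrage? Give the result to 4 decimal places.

Known legs of the cycle: 2.1124 × 0.13855 = 0.29267302
For no arbitrage the full-cycle product must be 1, so the missing rate is 1 / 0.29267302 ≈ 3.416782.

3.4168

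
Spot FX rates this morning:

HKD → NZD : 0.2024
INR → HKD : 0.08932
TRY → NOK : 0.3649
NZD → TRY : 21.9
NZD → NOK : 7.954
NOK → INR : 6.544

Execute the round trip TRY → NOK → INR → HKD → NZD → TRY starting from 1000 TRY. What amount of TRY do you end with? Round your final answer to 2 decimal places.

1000 TRY × 0.3649 = 364.9 NOK
364.9 NOK × 6.544 = 2387.9056 INR
2387.9056 INR × 0.08932 = 213.287728192 HKD
213.287728192 HKD × 0.2024 = 43.1694361860608 NZD
43.1694361860608 NZD × 21.9 = 945.41065247473152 TRY

945.41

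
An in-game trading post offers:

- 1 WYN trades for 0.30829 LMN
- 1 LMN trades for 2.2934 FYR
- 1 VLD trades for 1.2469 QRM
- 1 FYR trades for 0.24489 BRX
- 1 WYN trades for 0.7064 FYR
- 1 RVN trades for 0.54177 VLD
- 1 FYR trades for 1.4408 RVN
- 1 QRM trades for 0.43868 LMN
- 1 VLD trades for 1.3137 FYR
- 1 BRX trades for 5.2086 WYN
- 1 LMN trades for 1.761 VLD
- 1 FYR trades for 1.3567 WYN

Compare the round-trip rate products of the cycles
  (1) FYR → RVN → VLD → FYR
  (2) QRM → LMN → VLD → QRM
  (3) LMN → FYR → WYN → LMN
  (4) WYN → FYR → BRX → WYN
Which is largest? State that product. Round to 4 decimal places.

(1) 1.4408 × 0.54177 × 1.3137 = 1.02545
(2) 0.43868 × 1.761 × 1.2469 = 0.96325
(3) 2.2934 × 1.3567 × 0.30829 = 0.95923
(4) 0.7064 × 0.24489 × 5.2086 = 0.90104
Highest is cycle (1) at 1.0255 (>1, arbitrage).

1.0255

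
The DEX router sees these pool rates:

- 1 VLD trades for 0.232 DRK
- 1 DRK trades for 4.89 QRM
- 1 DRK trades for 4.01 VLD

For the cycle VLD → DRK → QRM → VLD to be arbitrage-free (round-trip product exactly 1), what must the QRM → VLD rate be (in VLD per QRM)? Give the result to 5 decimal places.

Known legs of the cycle: 0.232 × 4.89 = 1.13448
For no arbitrage the full-cycle product must be 1, so the missing rate is 1 / 1.13448 ≈ 0.8814611.

0.88146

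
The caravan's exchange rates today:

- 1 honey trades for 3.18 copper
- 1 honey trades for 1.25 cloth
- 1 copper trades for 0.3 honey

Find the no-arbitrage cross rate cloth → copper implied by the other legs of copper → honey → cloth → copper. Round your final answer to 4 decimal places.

2.6667

Known legs of the cycle: 0.3 × 1.25 = 0.375
For no arbitrage the full-cycle product must be 1, so the missing rate is 1 / 0.375 ≈ 2.666667.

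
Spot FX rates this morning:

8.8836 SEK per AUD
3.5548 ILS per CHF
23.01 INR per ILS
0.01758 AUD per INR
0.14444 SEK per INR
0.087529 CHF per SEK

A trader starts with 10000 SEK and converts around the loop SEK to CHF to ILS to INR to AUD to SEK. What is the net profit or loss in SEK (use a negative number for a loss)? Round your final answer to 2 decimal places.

1181.28

10000 SEK × 0.087529 = 875.29 CHF
875.29 CHF × 3.5548 = 3111.480892 ILS
3111.480892 ILS × 23.01 = 71595.17532492 INR
71595.17532492 INR × 0.01758 = 1258.6431822120936 AUD
1258.6431822120936 AUD × 8.8836 = 11181.28257349935470496 SEK
Net change: 11181.28257349935470496 − 10000 = 1181.28257349935470496 SEK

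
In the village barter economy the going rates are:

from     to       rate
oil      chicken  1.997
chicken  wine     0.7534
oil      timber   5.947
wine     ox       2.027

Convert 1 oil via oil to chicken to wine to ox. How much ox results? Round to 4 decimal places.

1 oil × 1.997 = 1.997 chicken
1.997 chicken × 0.7534 = 1.5045398 wine
1.5045398 wine × 2.027 = 3.0497021746 ox

3.0497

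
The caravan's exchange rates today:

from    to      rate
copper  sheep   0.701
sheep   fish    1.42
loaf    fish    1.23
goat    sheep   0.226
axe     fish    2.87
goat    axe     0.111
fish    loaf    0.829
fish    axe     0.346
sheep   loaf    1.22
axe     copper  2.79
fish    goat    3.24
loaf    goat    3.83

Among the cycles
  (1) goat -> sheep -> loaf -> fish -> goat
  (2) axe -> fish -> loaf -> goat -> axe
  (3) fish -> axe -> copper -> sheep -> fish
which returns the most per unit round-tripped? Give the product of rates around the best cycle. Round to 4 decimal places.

1.0988

(1) 0.226 × 1.22 × 1.23 × 3.24 = 1.09880
(2) 2.87 × 0.829 × 3.83 × 0.111 = 1.01148
(3) 0.346 × 2.79 × 0.701 × 1.42 = 0.96092
Highest is cycle (1) at 1.0988 (>1, arbitrage).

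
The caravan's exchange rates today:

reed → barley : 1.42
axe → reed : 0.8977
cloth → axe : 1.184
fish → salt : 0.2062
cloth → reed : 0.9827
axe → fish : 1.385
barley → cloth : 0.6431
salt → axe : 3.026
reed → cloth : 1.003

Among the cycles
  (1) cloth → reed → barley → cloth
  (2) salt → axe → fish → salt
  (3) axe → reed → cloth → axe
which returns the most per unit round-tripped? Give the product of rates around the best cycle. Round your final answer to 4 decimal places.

(1) 0.9827 × 1.42 × 0.6431 = 0.89740
(2) 3.026 × 1.385 × 0.2062 = 0.86419
(3) 0.8977 × 1.003 × 1.184 = 1.06607
Highest is cycle (3) at 1.0661 (>1, arbitrage).

1.0661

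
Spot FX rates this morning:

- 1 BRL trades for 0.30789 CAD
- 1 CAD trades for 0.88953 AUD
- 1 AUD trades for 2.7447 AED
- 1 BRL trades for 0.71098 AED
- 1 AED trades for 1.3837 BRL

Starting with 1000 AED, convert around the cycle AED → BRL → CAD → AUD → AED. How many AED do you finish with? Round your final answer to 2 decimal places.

1000 AED × 1.3837 = 1383.7 BRL
1383.7 BRL × 0.30789 = 426.027393 CAD
426.027393 CAD × 0.88953 = 378.96414689529 AUD
378.96414689529 AUD × 2.7447 = 1040.142893983502463 AED

1040.14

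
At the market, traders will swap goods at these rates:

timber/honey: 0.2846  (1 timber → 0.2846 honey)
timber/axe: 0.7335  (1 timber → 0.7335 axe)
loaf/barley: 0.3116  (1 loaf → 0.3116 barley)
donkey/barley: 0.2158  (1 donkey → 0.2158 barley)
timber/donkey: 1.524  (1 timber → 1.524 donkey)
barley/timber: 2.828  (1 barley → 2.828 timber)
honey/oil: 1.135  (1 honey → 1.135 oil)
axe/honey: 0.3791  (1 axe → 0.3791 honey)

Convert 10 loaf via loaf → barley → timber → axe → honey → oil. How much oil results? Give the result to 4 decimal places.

2.7812

10 loaf × 0.3116 = 3.116 barley
3.116 barley × 2.828 = 8.812048 timber
8.812048 timber × 0.7335 = 6.463637208 axe
6.463637208 axe × 0.3791 = 2.4503648655528 honey
2.4503648655528 honey × 1.135 = 2.781164122402428 oil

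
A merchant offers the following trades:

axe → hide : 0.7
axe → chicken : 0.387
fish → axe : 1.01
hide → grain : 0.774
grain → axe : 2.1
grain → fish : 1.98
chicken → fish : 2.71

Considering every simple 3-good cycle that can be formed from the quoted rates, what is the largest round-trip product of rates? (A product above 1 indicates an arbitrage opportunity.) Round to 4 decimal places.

grain→axe→hide→grain: 2.1 × 0.7 × 0.774 = 1.13778
chicken→fish→axe→chicken: 2.71 × 1.01 × 0.387 = 1.05926
Maximum is grain→axe→hide→grain at 1.1378; arbitrage exists.

1.1378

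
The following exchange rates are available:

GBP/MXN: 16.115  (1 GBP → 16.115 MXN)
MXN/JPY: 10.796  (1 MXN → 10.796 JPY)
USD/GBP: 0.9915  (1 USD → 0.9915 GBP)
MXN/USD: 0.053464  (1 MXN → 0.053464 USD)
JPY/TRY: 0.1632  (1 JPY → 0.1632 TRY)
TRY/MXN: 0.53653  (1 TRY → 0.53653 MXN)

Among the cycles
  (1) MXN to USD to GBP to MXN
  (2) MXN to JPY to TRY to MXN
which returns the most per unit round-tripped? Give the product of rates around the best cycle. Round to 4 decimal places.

0.9453

(1) 0.053464 × 0.9915 × 16.115 = 0.85425
(2) 10.796 × 0.1632 × 0.53653 = 0.94532
Highest is cycle (2) at 0.9453 (≤1, no arbitrage).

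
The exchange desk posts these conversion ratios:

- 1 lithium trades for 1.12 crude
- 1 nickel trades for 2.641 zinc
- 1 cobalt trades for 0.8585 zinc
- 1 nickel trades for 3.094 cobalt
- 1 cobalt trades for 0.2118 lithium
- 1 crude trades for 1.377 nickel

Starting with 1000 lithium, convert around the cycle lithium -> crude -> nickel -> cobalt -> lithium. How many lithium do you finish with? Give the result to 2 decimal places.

1000 lithium × 1.12 = 1120 crude
1120 crude × 1.377 = 1542.24 nickel
1542.24 nickel × 3.094 = 4771.69056 cobalt
4771.69056 cobalt × 0.2118 = 1010.644060608 lithium

1010.64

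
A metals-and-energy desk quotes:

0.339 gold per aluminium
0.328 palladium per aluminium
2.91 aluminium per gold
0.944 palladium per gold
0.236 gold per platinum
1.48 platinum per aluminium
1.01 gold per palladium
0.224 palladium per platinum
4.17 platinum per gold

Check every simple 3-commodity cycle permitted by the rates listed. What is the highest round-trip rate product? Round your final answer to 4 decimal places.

gold→aluminium→platinum→gold: 2.91 × 1.48 × 0.236 = 1.01640
palladium→gold→aluminium→palladium: 1.01 × 2.91 × 0.328 = 0.96402
palladium→gold→platinum→palladium: 1.01 × 4.17 × 0.224 = 0.94342
Maximum is gold→aluminium→platinum→gold at 1.0164; arbitrage exists.

1.0164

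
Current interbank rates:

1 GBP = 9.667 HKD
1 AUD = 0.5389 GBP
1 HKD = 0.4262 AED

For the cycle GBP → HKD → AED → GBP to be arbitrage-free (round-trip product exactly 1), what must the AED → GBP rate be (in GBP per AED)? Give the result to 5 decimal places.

0.24271

Known legs of the cycle: 9.667 × 0.4262 = 4.1200754
For no arbitrage the full-cycle product must be 1, so the missing rate is 1 / 4.1200754 ≈ 0.2427140.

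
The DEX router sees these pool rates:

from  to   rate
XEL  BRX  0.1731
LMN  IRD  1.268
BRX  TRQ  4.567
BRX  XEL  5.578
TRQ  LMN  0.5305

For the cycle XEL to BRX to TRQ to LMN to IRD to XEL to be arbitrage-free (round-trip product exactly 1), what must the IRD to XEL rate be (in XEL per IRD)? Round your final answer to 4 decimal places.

1.8805

Known legs of the cycle: 0.1731 × 4.567 × 0.5305 × 1.268 = 0.5317808835498
For no arbitrage the full-cycle product must be 1, so the missing rate is 1 / 0.5317808835498 ≈ 1.880474.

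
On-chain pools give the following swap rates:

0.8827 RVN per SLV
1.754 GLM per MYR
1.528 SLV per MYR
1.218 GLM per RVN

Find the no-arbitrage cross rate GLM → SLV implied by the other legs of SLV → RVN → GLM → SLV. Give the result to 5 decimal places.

0.93012

Known legs of the cycle: 0.8827 × 1.218 = 1.0751286
For no arbitrage the full-cycle product must be 1, so the missing rate is 1 / 1.0751286 ≈ 0.9301213.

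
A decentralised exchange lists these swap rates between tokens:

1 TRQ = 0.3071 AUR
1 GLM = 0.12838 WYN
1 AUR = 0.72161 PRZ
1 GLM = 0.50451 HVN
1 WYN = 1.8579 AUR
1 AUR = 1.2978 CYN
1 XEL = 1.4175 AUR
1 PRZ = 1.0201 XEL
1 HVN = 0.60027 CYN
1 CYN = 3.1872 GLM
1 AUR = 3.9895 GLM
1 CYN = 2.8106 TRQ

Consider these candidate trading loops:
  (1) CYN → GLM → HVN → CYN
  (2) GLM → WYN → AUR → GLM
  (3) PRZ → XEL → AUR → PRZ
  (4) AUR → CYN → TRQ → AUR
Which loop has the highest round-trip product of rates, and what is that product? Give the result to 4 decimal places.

(1) 3.1872 × 0.50451 × 0.60027 = 0.96522
(2) 0.12838 × 1.8579 × 3.9895 = 0.95156
(3) 1.0201 × 1.4175 × 0.72161 = 1.04344
(4) 1.2978 × 2.8106 × 0.3071 = 1.12018
Highest is cycle (4) at 1.1202 (>1, arbitrage).

1.1202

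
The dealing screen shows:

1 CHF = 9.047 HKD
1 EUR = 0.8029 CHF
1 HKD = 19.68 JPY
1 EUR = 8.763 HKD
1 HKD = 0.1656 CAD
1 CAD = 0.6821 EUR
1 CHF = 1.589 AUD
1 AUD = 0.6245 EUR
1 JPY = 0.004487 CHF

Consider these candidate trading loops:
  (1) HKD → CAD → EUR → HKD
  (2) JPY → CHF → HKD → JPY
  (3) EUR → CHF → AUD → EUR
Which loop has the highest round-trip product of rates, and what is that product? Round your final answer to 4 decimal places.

(1) 0.1656 × 0.6821 × 8.763 = 0.98983
(2) 0.004487 × 9.047 × 19.68 = 0.79889
(3) 0.8029 × 1.589 × 0.6245 = 0.79674
Highest is cycle (1) at 0.9898 (≤1, no arbitrage).

0.9898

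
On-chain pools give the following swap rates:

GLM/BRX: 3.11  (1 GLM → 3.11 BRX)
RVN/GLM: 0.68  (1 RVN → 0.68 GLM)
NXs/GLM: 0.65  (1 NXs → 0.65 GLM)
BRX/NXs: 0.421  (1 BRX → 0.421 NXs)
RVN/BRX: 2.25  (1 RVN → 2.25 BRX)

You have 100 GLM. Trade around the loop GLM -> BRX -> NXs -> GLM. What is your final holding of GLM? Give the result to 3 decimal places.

85.105

100 GLM × 3.11 = 311 BRX
311 BRX × 0.421 = 130.931 NXs
130.931 NXs × 0.65 = 85.10515 GLM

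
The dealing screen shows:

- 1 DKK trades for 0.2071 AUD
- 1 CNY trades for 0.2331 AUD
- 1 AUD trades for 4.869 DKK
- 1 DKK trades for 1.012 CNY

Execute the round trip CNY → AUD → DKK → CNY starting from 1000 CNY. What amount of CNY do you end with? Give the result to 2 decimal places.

1148.58

1000 CNY × 0.2331 = 233.1 AUD
233.1 AUD × 4.869 = 1134.9639 DKK
1134.9639 DKK × 1.012 = 1148.5834668 CNY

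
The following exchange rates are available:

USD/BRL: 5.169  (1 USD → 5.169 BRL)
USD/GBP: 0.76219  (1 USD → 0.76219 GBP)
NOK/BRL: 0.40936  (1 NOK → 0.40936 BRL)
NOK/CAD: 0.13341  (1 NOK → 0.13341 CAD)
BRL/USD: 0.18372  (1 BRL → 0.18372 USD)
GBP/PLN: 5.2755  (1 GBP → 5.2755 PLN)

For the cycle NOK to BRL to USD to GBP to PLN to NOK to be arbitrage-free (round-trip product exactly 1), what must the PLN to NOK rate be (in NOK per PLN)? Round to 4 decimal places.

3.3068

Known legs of the cycle: 0.40936 × 0.18372 × 0.76219 × 5.2755 = 0.302404823839342224
For no arbitrage the full-cycle product must be 1, so the missing rate is 1 / 0.302404823839342224 ≈ 3.306826.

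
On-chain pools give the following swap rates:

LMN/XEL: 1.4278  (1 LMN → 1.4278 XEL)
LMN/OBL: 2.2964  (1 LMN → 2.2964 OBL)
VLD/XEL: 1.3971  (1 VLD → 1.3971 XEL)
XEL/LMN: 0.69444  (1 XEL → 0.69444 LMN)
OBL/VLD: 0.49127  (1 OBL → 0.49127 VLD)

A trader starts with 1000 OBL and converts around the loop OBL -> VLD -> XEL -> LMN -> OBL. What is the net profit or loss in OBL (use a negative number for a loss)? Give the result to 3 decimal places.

1000 OBL × 0.49127 = 491.27 VLD
491.27 VLD × 1.3971 = 686.353317 XEL
686.353317 XEL × 0.69444 = 476.63119745748 LMN
476.63119745748 LMN × 2.2964 = 1094.535881841357072 OBL
Net change: 1094.535881841357072 − 1000 = 94.535881841357072 OBL

94.536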